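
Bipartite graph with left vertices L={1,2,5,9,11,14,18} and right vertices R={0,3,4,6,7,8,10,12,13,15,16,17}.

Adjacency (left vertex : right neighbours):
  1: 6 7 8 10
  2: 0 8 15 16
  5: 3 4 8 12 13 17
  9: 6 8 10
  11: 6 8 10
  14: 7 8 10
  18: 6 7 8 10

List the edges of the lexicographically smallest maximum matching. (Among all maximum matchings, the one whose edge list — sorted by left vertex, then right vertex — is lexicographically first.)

Lex-smallest maximum matching: {(1,6), (2,0), (5,3), (9,8), (11,10), (14,7)}

|M| = 6 (so the lex-smallest maximum matching has 6 edges)
process left vertices in ascending order; for each, take the smallest-labelled available neighbour that still permits 6 edges overall, or leave it unmatched if none does
lex-smallest matching: {1-6, 2-0, 5-3, 9-8, 11-10, 14-7}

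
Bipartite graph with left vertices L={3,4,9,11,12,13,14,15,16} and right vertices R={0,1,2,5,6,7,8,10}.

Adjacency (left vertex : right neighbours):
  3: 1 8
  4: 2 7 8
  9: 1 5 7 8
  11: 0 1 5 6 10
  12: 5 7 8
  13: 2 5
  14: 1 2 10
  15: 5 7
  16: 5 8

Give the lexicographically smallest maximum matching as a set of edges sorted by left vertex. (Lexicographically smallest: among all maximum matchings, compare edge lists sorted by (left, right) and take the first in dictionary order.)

Lex-smallest maximum matching: {(3,1), (4,2), (9,5), (11,0), (12,7), (14,10), (16,8)}

|M| = 7 (so the lex-smallest maximum matching has 7 edges)
process left vertices in ascending order; for each, take the smallest-labelled available neighbour that still permits 7 edges overall, or leave it unmatched if none does
lex-smallest matching: {3-1, 4-2, 9-5, 11-0, 12-7, 14-10, 16-8}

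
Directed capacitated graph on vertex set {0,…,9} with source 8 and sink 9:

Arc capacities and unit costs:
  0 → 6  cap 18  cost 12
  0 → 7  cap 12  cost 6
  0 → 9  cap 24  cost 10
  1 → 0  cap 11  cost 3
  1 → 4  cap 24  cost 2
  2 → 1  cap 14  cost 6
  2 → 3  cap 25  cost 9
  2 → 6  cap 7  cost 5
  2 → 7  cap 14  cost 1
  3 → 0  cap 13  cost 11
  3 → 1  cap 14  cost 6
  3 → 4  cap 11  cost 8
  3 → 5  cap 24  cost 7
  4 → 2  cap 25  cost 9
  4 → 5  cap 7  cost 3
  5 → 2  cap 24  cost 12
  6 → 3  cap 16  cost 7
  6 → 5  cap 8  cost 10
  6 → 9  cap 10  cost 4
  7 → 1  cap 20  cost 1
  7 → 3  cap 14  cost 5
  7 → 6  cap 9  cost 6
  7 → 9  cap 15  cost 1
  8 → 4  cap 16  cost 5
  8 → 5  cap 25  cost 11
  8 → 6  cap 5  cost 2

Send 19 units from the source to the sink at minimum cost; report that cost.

Minimum cost for 19 units: 254

shortest-cost path #1: 8→6→9 push 5 @ unit cost 6 (adds 30)
shortest-cost path #2: 8→4→2→7→9 push 14 @ unit cost 16 (adds 224)
total cost = 254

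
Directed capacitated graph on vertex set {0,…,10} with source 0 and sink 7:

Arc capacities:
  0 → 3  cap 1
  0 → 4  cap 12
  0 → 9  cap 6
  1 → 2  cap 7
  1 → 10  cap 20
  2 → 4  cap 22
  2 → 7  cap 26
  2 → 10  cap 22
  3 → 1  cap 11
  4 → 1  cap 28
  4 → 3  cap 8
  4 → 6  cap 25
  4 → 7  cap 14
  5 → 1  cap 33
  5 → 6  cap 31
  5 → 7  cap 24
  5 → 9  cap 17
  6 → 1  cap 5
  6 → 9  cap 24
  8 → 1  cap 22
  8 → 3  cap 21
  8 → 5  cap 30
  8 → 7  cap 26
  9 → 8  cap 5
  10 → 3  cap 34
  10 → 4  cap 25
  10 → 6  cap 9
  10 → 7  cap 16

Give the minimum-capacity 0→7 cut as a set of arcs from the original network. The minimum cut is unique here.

augment #1: 0→4→7 push 12
augment #2: 0→9→8→7 push 5
augment #3: 0→3→1→2→7 push 1
max flow = 18; residual-reachable set from 0 gives S-side
cut edges (S→T): {(0,3), (0,4), (9,8)} total cap 18

Min-cut arcs: {(0,3), (0,4), (9,8)} (total capacity 18)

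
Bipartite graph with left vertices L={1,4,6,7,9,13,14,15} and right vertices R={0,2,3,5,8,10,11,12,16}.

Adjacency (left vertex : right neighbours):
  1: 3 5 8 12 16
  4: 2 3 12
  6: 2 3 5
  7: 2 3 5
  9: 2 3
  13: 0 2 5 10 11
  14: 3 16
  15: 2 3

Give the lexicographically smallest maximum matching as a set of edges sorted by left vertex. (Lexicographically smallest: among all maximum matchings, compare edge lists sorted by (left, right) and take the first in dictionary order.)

Lex-smallest maximum matching: {(1,8), (4,12), (6,2), (7,5), (9,3), (13,0), (14,16)}

|M| = 7 (so the lex-smallest maximum matching has 7 edges)
process left vertices in ascending order; for each, take the smallest-labelled available neighbour that still permits 7 edges overall, or leave it unmatched if none does
lex-smallest matching: {1-8, 4-12, 6-2, 7-5, 9-3, 13-0, 14-16}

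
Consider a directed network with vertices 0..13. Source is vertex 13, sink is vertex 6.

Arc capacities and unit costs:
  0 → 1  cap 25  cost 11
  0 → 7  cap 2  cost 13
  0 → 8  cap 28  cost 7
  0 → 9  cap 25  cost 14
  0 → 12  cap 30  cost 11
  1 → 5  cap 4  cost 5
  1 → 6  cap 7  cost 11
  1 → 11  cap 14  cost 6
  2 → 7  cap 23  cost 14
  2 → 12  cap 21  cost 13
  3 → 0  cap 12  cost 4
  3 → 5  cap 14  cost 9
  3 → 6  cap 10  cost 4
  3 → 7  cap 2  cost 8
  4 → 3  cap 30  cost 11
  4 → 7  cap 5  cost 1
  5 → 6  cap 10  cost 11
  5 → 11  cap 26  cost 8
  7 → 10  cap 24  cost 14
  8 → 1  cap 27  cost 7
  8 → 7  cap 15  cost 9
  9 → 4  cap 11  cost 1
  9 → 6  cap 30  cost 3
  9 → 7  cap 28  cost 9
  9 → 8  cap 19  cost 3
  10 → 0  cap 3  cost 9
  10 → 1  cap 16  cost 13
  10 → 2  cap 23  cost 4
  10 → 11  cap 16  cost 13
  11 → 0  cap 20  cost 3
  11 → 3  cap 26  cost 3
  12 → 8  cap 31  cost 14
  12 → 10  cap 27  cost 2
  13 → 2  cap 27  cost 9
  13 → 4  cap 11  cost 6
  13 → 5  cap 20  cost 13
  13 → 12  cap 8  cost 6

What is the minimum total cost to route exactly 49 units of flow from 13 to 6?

Minimum cost for 49 units: 1712

shortest-cost path #1: 13→4→3→6 push 10 @ unit cost 21 (adds 210)
shortest-cost path #2: 13→5→6 push 10 @ unit cost 24 (adds 240)
shortest-cost path #3: 13→12→10→1→6 push 7 @ unit cost 32 (adds 224)
shortest-cost path #4: 13→12→10→0→9→6 push 1 @ unit cost 34 (adds 34)
shortest-cost path #5: 13→4→3→0→9→6 push 1 @ unit cost 38 (adds 38)
shortest-cost path #6: 13→5→11→0→9→6 push 10 @ unit cost 41 (adds 410)
shortest-cost path #7: 13→2→12→10→0→9→6 push 2 @ unit cost 50 (adds 100)
shortest-cost path #8: 13→2→12→10→11→0→9→6 push 8 @ unit cost 57 (adds 456)
total cost = 1712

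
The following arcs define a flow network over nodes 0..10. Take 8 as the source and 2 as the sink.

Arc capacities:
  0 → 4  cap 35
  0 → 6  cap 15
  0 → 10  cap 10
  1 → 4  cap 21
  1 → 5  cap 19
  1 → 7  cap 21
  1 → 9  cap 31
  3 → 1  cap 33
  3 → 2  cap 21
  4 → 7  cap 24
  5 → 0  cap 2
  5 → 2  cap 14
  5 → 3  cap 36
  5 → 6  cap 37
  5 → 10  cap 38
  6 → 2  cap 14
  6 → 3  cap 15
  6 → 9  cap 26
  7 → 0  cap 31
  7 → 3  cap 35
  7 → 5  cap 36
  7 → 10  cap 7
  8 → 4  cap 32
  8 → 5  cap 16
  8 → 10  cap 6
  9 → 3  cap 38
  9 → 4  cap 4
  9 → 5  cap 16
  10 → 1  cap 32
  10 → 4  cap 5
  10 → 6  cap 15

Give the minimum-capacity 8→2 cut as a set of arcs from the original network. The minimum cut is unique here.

augment #1: 8→5→2 push 14
augment #2: 8→5→3→2 push 2
augment #3: 8→10→6→2 push 6
augment #4: 8→4→7→3→2 push 19
augment #5: 8→4→7→0→6→2 push 5
max flow = 46; residual-reachable set from 8 gives S-side
cut edges (S→T): {(4,7), (8,5), (8,10)} total cap 46

Min-cut arcs: {(4,7), (8,5), (8,10)} (total capacity 46)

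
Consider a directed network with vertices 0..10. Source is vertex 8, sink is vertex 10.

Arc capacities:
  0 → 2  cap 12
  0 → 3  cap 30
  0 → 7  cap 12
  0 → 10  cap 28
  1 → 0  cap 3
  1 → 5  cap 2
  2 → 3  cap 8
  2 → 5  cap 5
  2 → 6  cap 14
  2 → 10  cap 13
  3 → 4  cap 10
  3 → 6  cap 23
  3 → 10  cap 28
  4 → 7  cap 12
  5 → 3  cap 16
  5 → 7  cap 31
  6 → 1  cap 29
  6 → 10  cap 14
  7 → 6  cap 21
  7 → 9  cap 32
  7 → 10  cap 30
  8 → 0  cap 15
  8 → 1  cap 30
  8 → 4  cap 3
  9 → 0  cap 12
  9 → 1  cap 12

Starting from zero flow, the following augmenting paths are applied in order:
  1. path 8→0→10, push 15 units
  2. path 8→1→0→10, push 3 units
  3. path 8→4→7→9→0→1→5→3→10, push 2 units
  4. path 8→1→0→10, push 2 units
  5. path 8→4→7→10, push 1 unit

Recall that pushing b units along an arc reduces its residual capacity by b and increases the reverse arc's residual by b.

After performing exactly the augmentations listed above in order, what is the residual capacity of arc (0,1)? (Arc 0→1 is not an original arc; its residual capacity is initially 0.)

after path 1 (8→0→10, push 15): res(0,1)=0
after path 2 (8→1→0→10, push 3): res(0,1)=3
after path 3 (8→4→7→9→0→1→5→3→10, push 2): res(0,1)=1
after path 4 (8→1→0→10, push 2): res(0,1)=3
after path 5 (8→4→7→10, push 1): res(0,1)=3

Residual capacity of (0,1): 3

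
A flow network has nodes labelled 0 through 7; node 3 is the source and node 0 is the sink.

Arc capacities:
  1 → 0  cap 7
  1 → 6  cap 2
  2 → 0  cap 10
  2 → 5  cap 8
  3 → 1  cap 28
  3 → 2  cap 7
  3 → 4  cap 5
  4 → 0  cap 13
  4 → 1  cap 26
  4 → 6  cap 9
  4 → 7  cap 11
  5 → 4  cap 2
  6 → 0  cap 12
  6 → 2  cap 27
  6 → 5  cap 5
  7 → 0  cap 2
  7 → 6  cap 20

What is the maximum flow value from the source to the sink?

augment #1: 3→1→0 bottleneck 7, total now 7
augment #2: 3→2→0 bottleneck 7, total now 14
augment #3: 3→4→0 bottleneck 5, total now 19
augment #4: 3→1→6→0 bottleneck 2, total now 21

Maximum flow value: 21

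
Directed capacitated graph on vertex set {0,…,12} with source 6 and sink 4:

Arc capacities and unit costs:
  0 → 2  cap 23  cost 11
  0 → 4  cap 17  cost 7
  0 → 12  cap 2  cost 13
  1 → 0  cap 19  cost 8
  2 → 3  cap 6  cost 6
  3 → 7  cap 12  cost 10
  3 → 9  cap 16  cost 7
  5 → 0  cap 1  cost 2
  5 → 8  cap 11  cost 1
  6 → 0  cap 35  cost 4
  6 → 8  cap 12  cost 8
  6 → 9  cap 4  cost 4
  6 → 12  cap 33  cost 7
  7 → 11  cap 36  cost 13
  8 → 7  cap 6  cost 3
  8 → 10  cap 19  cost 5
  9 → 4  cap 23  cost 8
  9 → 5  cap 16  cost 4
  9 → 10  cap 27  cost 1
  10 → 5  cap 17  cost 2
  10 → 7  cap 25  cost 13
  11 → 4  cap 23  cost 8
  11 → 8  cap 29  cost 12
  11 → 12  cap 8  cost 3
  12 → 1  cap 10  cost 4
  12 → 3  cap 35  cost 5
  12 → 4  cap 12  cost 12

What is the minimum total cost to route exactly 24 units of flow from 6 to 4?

Minimum cost for 24 units: 292

shortest-cost path #1: 6→0→4 push 17 @ unit cost 11 (adds 187)
shortest-cost path #2: 6→9→4 push 4 @ unit cost 12 (adds 48)
shortest-cost path #3: 6→12→4 push 3 @ unit cost 19 (adds 57)
total cost = 292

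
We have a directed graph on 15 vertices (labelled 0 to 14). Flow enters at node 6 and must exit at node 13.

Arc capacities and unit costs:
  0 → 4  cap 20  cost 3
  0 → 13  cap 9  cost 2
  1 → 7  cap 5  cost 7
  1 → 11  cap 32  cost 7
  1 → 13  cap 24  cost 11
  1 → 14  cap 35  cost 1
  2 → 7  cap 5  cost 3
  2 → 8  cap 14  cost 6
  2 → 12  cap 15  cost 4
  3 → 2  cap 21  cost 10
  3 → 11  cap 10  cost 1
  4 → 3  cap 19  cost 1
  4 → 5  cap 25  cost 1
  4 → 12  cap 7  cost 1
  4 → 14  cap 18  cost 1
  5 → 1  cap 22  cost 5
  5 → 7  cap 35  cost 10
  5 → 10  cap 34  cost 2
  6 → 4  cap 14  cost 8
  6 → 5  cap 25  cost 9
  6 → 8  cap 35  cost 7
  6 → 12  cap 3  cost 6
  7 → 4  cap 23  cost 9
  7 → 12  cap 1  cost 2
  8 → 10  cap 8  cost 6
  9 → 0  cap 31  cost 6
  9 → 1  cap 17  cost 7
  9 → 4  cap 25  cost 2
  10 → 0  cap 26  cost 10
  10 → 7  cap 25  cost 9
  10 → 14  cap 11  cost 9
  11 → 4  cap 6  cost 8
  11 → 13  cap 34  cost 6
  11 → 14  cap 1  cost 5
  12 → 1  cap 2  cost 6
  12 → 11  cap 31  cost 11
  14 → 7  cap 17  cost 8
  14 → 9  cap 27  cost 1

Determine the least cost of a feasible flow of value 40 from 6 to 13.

Minimum cost for 40 units: 866

shortest-cost path #1: 6→4→3→11→13 push 10 @ unit cost 16 (adds 160)
shortest-cost path #2: 6→4→14→9→0→13 push 4 @ unit cost 18 (adds 72)
shortest-cost path #3: 6→12→1→14→9→0→13 push 2 @ unit cost 22 (adds 44)
shortest-cost path #4: 6→12→11→13 push 1 @ unit cost 23 (adds 23)
shortest-cost path #5: 6→5→10→0→13 push 3 @ unit cost 23 (adds 69)
shortest-cost path #6: 6→5→10→0→9→14→1→13 push 2 @ unit cost 24 (adds 48)
shortest-cost path #7: 6→5→1→13 push 18 @ unit cost 25 (adds 450)
total cost = 866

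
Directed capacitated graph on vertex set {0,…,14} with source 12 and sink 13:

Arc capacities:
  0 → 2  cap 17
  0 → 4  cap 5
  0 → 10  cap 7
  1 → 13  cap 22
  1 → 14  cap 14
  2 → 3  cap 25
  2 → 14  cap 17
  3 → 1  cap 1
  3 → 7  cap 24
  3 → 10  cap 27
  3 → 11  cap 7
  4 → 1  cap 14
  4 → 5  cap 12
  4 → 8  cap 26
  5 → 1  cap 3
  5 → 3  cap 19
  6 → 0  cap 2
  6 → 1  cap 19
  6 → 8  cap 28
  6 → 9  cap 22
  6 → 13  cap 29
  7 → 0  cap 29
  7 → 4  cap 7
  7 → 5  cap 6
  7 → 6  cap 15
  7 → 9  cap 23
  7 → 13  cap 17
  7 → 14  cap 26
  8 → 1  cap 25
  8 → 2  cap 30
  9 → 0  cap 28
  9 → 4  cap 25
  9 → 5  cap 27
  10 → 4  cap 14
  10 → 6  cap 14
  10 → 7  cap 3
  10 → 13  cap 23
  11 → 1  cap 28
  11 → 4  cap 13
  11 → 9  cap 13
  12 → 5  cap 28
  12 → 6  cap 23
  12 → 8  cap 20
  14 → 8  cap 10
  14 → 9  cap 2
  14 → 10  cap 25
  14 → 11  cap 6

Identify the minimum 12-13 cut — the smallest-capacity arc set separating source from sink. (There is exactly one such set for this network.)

Min-cut arcs: {(5,1), (5,3), (12,6), (12,8)} (total capacity 65)

augment #1: 12→6→13 push 23
augment #2: 12→5→1→13 push 3
augment #3: 12→8→1→13 push 19
augment #4: 12→5→3→7→13 push 17
augment #5: 12→5→3→10→13 push 2
augment #6: 12→8→1→14→10→13 push 1
max flow = 65; residual-reachable set from 12 gives S-side
cut edges (S→T): {(5,1), (5,3), (12,6), (12,8)} total cap 65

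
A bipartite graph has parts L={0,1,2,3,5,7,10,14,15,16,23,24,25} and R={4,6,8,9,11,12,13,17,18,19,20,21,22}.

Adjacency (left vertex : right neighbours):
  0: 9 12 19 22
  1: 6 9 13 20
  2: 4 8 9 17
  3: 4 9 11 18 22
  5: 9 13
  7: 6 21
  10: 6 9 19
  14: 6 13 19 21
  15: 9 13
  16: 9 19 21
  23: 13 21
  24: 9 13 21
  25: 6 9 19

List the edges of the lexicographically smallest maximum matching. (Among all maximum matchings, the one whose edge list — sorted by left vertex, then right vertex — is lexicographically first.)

Lex-smallest maximum matching: {(0,12), (1,20), (2,4), (3,11), (5,9), (7,6), (10,19), (14,13), (16,21)}

|M| = 9 (so the lex-smallest maximum matching has 9 edges)
process left vertices in ascending order; for each, take the smallest-labelled available neighbour that still permits 9 edges overall, or leave it unmatched if none does
lex-smallest matching: {0-12, 1-20, 2-4, 3-11, 5-9, 7-6, 10-19, 14-13, 16-21}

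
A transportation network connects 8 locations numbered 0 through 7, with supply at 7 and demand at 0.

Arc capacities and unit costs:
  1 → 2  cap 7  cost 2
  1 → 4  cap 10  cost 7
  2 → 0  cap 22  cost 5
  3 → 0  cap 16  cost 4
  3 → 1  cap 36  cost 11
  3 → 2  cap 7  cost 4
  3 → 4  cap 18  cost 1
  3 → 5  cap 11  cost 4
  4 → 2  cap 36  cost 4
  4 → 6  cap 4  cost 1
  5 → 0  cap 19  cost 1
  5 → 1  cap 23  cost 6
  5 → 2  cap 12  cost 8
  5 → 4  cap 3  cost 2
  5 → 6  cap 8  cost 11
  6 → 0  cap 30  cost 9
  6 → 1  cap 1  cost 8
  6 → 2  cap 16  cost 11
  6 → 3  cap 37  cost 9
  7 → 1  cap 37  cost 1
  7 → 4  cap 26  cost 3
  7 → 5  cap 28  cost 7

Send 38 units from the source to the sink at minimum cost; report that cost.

Minimum cost for 38 units: 352

shortest-cost path #1: 7→1→2→0 push 7 @ unit cost 8 (adds 56)
shortest-cost path #2: 7→5→0 push 19 @ unit cost 8 (adds 152)
shortest-cost path #3: 7→4→2→0 push 12 @ unit cost 12 (adds 144)
total cost = 352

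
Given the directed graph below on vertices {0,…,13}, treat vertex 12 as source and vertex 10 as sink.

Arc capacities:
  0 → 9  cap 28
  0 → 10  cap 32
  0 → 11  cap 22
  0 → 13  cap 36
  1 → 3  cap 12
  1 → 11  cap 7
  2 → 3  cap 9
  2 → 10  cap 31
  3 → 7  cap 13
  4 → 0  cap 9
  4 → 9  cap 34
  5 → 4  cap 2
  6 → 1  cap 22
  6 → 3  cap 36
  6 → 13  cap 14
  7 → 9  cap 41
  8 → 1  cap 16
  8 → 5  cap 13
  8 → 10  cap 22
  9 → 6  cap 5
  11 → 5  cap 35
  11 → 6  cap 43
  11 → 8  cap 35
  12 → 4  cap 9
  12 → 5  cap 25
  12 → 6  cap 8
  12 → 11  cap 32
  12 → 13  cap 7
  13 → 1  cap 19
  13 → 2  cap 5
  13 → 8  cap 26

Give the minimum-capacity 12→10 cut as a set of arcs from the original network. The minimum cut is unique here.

Min-cut arcs: {(4,0), (8,10), (13,2)} (total capacity 36)

augment #1: 12→4→0→10 push 9
augment #2: 12→11→8→10 push 22
augment #3: 12→13→2→10 push 5
max flow = 36; residual-reachable set from 12 gives S-side
cut edges (S→T): {(4,0), (8,10), (13,2)} total cap 36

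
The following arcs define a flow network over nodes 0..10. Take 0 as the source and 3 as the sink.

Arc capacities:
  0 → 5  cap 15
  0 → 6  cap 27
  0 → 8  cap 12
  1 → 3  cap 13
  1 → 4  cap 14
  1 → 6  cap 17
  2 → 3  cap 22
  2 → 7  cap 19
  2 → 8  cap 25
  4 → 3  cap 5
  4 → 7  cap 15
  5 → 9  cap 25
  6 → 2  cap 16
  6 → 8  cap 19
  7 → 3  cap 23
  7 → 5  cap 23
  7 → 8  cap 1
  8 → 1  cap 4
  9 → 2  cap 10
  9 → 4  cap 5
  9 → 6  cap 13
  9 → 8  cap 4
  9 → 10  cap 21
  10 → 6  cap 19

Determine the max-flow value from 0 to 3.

Maximum flow value: 35

augment #1: 0→6→2→3 bottleneck 16, total now 16
augment #2: 0→8→1→3 bottleneck 4, total now 20
augment #3: 0→5→9→2→3 bottleneck 6, total now 26
augment #4: 0→5→9→4→3 bottleneck 5, total now 31
augment #5: 0→5→9→2→7→3 bottleneck 4, total now 35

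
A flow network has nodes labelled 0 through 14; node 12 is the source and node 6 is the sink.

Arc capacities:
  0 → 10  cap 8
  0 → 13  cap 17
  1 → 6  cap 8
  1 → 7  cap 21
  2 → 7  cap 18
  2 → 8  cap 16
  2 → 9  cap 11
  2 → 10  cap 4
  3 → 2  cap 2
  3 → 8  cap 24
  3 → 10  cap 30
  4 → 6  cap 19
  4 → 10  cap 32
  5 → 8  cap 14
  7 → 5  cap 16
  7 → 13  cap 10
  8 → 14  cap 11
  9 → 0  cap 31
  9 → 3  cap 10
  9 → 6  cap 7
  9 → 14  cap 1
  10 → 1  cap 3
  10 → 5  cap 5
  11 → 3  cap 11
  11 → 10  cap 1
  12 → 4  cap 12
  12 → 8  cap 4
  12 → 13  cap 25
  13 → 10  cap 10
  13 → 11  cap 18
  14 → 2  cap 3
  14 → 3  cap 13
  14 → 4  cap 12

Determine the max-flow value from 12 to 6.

augment #1: 12→4→6 bottleneck 12, total now 12
augment #2: 12→8→14→4→6 bottleneck 4, total now 16
augment #3: 12→13→10→1→6 bottleneck 3, total now 19
augment #4: 12→13→11→3→2→9→6 bottleneck 2, total now 21
augment #5: 12→13→10→5→8→14→4→6 bottleneck 3, total now 24
augment #6: 12→13→10→5→8→14→2→9→6 bottleneck 2, total now 26
augment #7: 12→13→11→3→8→14→2→9→6 bottleneck 1, total now 27

Maximum flow value: 27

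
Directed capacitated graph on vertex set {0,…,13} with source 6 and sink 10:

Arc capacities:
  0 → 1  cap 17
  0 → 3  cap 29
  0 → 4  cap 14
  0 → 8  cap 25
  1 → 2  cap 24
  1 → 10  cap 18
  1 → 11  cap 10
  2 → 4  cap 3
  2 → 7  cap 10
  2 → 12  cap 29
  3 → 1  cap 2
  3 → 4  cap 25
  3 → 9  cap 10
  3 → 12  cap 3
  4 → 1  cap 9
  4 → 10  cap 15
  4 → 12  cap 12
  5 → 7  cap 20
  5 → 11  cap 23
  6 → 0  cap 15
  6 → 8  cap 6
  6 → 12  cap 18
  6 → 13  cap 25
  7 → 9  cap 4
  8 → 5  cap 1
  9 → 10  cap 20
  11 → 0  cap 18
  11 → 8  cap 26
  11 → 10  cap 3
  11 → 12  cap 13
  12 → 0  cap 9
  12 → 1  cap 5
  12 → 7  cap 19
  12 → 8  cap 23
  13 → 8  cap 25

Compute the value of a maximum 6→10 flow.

Maximum flow value: 34

augment #1: 6→0→1→10 bottleneck 15, total now 15
augment #2: 6→12→1→10 bottleneck 3, total now 18
augment #3: 6→8→5→11→10 bottleneck 1, total now 19
augment #4: 6→12→0→4→10 bottleneck 9, total now 28
augment #5: 6→12→1→11→10 bottleneck 2, total now 30
augment #6: 6→12→7→9→10 bottleneck 4, total now 34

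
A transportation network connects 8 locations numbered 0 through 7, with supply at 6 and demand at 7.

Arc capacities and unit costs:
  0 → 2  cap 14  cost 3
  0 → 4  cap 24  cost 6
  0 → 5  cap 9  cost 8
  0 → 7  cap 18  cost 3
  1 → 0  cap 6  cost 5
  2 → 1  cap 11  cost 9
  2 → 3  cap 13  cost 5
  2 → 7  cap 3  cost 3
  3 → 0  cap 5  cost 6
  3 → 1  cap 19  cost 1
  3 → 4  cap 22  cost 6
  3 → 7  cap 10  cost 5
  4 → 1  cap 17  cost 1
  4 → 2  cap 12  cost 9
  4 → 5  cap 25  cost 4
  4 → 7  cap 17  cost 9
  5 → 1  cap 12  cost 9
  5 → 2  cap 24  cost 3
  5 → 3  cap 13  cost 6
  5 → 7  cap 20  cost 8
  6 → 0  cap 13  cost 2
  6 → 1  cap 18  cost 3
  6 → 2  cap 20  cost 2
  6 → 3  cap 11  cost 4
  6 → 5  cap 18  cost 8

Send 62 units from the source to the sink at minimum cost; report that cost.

shortest-cost path #1: 6→0→7 push 13 @ unit cost 5 (adds 65)
shortest-cost path #2: 6→2→7 push 3 @ unit cost 5 (adds 15)
shortest-cost path #3: 6→3→7 push 10 @ unit cost 9 (adds 90)
shortest-cost path #4: 6→1→0→7 push 5 @ unit cost 11 (adds 55)
shortest-cost path #5: 6→5→7 push 18 @ unit cost 16 (adds 288)
shortest-cost path #6: 6→3→4→7 push 1 @ unit cost 19 (adds 19)
shortest-cost path #7: 6→2→3→4→7 push 12 @ unit cost 22 (adds 264)
total cost = 796

Minimum cost for 62 units: 796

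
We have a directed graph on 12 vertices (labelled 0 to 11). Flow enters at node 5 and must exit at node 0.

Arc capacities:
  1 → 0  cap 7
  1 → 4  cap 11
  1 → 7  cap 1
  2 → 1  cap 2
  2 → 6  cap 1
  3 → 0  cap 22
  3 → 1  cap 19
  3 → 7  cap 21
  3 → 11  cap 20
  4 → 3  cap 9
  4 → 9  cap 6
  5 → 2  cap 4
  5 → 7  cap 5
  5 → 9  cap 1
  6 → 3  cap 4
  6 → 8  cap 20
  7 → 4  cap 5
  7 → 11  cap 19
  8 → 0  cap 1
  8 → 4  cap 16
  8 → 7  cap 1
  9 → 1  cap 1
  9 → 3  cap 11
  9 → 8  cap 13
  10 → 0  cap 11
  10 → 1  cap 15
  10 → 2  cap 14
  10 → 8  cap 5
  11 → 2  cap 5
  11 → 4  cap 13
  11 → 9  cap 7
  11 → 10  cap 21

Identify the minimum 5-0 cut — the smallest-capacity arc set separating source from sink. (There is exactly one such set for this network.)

augment #1: 5→2→1→0 push 2
augment #2: 5→9→1→0 push 1
augment #3: 5→2→6→3→0 push 1
augment #4: 5→7→4→3→0 push 5
max flow = 9; residual-reachable set from 5 gives S-side
cut edges (S→T): {(2,1), (2,6), (5,7), (5,9)} total cap 9

Min-cut arcs: {(2,1), (2,6), (5,7), (5,9)} (total capacity 9)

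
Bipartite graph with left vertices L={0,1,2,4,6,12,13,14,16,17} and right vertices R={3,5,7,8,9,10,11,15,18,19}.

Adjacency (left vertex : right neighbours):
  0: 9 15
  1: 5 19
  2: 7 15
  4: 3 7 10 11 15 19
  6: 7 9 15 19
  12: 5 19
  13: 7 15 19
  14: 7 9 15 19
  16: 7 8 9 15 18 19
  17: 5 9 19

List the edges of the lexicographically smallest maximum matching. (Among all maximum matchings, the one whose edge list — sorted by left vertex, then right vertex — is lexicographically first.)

Lex-smallest maximum matching: {(0,9), (1,5), (2,7), (4,3), (6,15), (12,19), (16,8)}

|M| = 7 (so the lex-smallest maximum matching has 7 edges)
process left vertices in ascending order; for each, take the smallest-labelled available neighbour that still permits 7 edges overall, or leave it unmatched if none does
lex-smallest matching: {0-9, 1-5, 2-7, 4-3, 6-15, 12-19, 16-8}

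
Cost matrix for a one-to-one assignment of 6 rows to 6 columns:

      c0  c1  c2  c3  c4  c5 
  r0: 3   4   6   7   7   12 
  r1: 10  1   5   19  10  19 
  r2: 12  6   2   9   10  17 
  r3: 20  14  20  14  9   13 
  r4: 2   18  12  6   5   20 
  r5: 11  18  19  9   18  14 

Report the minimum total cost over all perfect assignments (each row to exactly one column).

Minimum assignment cost: 33

optimal assignment: row0→col0 (cost 3), row1→col1 (cost 1), row2→col2 (cost 2), row3→col5 (cost 13), row4→col4 (cost 5), row5→col3 (cost 9)
total = 3 + 1 + 2 + 13 + 5 + 9 = 33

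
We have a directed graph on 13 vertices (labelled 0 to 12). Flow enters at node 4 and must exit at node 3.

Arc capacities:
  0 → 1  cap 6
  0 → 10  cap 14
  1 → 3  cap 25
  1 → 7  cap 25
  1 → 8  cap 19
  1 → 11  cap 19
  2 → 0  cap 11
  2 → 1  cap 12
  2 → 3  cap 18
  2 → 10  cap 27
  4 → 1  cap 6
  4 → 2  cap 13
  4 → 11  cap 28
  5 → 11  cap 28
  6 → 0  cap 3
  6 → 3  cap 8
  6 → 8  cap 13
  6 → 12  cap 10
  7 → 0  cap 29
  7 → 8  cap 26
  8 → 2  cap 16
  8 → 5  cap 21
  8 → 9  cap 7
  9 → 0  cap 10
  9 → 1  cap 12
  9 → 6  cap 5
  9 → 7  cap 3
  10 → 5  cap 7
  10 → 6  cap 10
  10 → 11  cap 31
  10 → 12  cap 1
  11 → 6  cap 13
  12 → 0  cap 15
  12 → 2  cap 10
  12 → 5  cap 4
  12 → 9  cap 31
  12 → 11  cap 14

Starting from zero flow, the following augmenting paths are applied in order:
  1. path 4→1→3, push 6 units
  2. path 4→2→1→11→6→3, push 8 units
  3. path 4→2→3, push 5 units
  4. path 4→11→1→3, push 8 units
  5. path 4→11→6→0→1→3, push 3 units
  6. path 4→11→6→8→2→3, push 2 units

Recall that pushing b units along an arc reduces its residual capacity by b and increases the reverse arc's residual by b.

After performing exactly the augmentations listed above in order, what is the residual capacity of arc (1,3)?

after path 1 (4→1→3, push 6): res(1,3)=19
after path 2 (4→2→1→11→6→3, push 8): res(1,3)=19
after path 3 (4→2→3, push 5): res(1,3)=19
after path 4 (4→11→1→3, push 8): res(1,3)=11
after path 5 (4→11→6→0→1→3, push 3): res(1,3)=8
after path 6 (4→11→6→8→2→3, push 2): res(1,3)=8

Residual capacity of (1,3): 8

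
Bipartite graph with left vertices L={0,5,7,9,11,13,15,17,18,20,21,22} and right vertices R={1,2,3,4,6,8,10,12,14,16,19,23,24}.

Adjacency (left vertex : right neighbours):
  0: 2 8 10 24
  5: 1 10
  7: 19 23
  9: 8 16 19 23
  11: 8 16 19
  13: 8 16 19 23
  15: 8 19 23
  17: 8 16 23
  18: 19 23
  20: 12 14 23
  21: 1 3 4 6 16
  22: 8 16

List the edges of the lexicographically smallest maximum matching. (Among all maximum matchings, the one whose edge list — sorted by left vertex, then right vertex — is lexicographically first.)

|M| = 8 (so the lex-smallest maximum matching has 8 edges)
process left vertices in ascending order; for each, take the smallest-labelled available neighbour that still permits 8 edges overall, or leave it unmatched if none does
lex-smallest matching: {0-2, 5-1, 7-19, 9-8, 11-16, 13-23, 20-12, 21-3}

Lex-smallest maximum matching: {(0,2), (5,1), (7,19), (9,8), (11,16), (13,23), (20,12), (21,3)}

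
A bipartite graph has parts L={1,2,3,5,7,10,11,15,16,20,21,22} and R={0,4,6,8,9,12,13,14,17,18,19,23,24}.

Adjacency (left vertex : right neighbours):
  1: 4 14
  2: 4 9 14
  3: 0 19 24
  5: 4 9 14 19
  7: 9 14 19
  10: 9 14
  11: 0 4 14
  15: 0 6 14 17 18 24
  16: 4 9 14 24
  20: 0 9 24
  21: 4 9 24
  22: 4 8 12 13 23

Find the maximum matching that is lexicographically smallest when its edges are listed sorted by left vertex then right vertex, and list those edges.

|M| = 8 (so the lex-smallest maximum matching has 8 edges)
process left vertices in ascending order; for each, take the smallest-labelled available neighbour that still permits 8 edges overall, or leave it unmatched if none does
lex-smallest matching: {1-4, 2-9, 3-0, 5-14, 7-19, 15-6, 16-24, 22-8}

Lex-smallest maximum matching: {(1,4), (2,9), (3,0), (5,14), (7,19), (15,6), (16,24), (22,8)}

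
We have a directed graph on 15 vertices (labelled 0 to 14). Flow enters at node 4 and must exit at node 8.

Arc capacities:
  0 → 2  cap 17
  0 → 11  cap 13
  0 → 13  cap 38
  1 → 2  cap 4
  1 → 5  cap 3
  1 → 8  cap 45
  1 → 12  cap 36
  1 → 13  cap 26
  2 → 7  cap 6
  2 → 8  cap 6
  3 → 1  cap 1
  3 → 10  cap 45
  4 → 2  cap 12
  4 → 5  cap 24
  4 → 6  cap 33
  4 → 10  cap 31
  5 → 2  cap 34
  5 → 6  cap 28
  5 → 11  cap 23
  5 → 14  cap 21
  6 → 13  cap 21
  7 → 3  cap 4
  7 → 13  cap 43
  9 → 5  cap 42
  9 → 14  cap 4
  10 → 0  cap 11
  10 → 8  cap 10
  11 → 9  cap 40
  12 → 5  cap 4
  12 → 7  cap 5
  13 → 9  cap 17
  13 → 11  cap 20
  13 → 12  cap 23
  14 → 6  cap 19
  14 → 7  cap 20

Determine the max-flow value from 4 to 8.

augment #1: 4→2→8 bottleneck 6, total now 6
augment #2: 4→10→8 bottleneck 10, total now 16
augment #3: 4→2→7→3→1→8 bottleneck 1, total now 17

Maximum flow value: 17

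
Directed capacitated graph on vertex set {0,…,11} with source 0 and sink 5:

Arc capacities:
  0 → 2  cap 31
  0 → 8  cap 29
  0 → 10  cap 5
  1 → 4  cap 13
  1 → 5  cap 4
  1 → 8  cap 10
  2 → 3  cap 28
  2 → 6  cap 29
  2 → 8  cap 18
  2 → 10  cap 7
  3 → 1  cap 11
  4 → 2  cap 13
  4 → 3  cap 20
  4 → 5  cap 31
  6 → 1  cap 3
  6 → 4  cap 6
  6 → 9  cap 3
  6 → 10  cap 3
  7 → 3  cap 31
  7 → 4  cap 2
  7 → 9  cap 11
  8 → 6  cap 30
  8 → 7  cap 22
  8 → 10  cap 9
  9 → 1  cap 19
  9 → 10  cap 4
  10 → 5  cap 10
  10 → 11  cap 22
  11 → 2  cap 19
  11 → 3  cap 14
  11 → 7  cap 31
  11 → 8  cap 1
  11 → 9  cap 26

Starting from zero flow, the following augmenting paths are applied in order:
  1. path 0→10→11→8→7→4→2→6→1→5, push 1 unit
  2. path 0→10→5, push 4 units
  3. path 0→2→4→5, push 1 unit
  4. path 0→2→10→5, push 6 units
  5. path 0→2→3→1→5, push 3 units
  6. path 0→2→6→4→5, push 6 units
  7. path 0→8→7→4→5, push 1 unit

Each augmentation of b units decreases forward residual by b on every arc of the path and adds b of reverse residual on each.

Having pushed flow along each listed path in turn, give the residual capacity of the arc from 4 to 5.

Residual capacity of (4,5): 23

after path 1 (0→10→11→8→7→4→2→6→1→5, push 1): res(4,5)=31
after path 2 (0→10→5, push 4): res(4,5)=31
after path 3 (0→2→4→5, push 1): res(4,5)=30
after path 4 (0→2→10→5, push 6): res(4,5)=30
after path 5 (0→2→3→1→5, push 3): res(4,5)=30
after path 6 (0→2→6→4→5, push 6): res(4,5)=24
after path 7 (0→8→7→4→5, push 1): res(4,5)=23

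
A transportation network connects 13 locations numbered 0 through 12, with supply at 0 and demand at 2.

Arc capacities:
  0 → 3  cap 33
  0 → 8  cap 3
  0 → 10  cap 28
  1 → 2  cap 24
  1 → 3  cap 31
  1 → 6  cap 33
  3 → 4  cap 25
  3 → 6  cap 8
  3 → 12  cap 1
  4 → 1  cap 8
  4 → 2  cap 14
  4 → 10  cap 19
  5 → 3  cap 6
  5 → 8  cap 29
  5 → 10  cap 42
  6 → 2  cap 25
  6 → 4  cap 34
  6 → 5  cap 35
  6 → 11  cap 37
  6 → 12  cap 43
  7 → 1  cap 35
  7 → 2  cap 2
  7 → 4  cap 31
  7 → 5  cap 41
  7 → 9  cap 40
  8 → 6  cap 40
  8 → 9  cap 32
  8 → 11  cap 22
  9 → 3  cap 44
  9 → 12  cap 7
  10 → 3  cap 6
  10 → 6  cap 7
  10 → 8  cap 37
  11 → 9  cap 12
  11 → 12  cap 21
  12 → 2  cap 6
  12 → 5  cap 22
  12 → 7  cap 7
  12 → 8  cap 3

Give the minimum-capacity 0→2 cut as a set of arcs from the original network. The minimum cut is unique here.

augment #1: 0→3→4→2 push 14
augment #2: 0→3→6→2 push 8
augment #3: 0→3→12→2 push 1
augment #4: 0→8→6→2 push 3
augment #5: 0→10→6→2 push 7
augment #6: 0→3→4→1→2 push 8
augment #7: 0→10→8→6→2 push 7
augment #8: 0→10→8→6→12→2 push 5
augment #9: 0→10→8→6→12→7→2 push 2
augment #10: 0→10→8→6→12→7→1→2 push 5
max flow = 60; residual-reachable set from 0 gives S-side
cut edges (S→T): {(4,1), (4,2), (6,2), (12,2), (12,7)} total cap 60

Min-cut arcs: {(4,1), (4,2), (6,2), (12,2), (12,7)} (total capacity 60)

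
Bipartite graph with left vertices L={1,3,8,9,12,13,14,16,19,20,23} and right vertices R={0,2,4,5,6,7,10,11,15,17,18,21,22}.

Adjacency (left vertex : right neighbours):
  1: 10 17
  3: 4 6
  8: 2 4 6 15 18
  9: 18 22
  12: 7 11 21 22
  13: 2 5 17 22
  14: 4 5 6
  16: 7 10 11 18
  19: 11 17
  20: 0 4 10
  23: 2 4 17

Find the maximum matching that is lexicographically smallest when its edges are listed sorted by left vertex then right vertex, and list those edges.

Lex-smallest maximum matching: {(1,10), (3,4), (8,2), (9,18), (12,21), (13,5), (14,6), (16,7), (19,11), (20,0), (23,17)}

|M| = 11 (so the lex-smallest maximum matching has 11 edges)
process left vertices in ascending order; for each, take the smallest-labelled available neighbour that still permits 11 edges overall, or leave it unmatched if none does
lex-smallest matching: {1-10, 3-4, 8-2, 9-18, 12-21, 13-5, 14-6, 16-7, 19-11, 20-0, 23-17}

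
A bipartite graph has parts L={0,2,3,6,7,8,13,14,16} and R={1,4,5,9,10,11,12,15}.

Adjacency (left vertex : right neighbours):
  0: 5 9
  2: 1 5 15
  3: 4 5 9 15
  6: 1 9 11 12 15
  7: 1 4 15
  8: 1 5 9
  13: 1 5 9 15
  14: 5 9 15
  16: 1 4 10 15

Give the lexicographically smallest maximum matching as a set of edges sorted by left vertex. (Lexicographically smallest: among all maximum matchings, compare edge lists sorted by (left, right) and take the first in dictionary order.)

Lex-smallest maximum matching: {(0,5), (2,1), (3,4), (6,11), (7,15), (8,9), (16,10)}

|M| = 7 (so the lex-smallest maximum matching has 7 edges)
process left vertices in ascending order; for each, take the smallest-labelled available neighbour that still permits 7 edges overall, or leave it unmatched if none does
lex-smallest matching: {0-5, 2-1, 3-4, 6-11, 7-15, 8-9, 16-10}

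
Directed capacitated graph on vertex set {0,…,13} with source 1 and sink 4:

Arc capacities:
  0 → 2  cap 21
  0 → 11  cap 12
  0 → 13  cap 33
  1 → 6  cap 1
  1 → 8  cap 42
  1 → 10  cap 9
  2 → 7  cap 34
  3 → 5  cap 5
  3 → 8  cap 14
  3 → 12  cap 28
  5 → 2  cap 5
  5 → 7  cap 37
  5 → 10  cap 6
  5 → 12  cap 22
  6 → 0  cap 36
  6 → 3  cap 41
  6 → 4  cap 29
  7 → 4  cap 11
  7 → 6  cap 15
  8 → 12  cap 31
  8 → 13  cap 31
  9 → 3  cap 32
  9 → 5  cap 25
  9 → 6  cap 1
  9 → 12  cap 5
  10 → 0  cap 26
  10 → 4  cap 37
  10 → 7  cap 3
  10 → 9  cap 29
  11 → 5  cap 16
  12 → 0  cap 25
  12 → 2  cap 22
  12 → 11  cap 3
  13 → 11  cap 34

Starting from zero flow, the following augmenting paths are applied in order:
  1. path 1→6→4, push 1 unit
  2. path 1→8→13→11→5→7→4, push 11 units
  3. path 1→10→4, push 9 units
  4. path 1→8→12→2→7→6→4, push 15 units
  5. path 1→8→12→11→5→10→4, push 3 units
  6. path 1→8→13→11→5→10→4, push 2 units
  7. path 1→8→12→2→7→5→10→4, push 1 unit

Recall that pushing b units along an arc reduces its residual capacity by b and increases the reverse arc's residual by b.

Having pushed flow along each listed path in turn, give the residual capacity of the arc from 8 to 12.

Residual capacity of (8,12): 12

after path 1 (1→6→4, push 1): res(8,12)=31
after path 2 (1→8→13→11→5→7→4, push 11): res(8,12)=31
after path 3 (1→10→4, push 9): res(8,12)=31
after path 4 (1→8→12→2→7→6→4, push 15): res(8,12)=16
after path 5 (1→8→12→11→5→10→4, push 3): res(8,12)=13
after path 6 (1→8→13→11→5→10→4, push 2): res(8,12)=13
after path 7 (1→8→12→2→7→5→10→4, push 1): res(8,12)=12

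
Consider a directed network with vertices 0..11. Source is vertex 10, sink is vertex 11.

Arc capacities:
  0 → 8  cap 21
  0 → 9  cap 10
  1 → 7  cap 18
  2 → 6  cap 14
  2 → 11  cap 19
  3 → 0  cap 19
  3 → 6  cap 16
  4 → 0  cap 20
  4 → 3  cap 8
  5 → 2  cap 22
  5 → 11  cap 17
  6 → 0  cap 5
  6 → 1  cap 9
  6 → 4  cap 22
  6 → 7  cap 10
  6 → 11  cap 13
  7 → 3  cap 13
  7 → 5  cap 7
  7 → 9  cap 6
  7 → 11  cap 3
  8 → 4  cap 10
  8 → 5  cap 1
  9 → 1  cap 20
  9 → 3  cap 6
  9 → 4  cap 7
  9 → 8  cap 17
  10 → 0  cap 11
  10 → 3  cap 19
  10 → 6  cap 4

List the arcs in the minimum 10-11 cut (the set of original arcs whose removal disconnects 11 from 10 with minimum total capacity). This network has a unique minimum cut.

Min-cut arcs: {(6,11), (7,5), (7,11), (8,5)} (total capacity 24)

augment #1: 10→6→11 push 4
augment #2: 10→3→6→11 push 9
augment #3: 10→0→8→5→11 push 1
augment #4: 10→3→6→7→11 push 3
augment #5: 10→3→6→7→5→11 push 4
augment #6: 10→0→9→1→7→5→11 push 3
max flow = 24; residual-reachable set from 10 gives S-side
cut edges (S→T): {(6,11), (7,5), (7,11), (8,5)} total cap 24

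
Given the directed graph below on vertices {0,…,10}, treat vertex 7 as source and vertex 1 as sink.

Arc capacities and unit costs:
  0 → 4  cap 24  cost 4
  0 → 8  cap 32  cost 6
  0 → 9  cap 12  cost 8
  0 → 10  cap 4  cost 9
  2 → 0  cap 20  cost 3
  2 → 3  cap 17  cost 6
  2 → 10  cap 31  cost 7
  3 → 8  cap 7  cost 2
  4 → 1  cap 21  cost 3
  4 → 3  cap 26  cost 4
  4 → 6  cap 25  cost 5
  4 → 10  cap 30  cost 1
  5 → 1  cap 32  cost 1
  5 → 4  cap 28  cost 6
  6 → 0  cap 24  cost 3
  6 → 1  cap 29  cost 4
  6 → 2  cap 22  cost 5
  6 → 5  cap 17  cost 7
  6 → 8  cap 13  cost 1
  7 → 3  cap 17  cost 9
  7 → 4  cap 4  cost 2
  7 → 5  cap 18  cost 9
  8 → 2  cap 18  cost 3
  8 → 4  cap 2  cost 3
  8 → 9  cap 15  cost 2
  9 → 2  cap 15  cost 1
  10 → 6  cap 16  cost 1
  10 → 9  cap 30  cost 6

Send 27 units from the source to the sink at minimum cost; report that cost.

shortest-cost path #1: 7→4→1 push 4 @ unit cost 5 (adds 20)
shortest-cost path #2: 7→5→1 push 18 @ unit cost 10 (adds 180)
shortest-cost path #3: 7→3→8→4→1 push 2 @ unit cost 17 (adds 34)
shortest-cost path #4: 7→3→8→2→0→4→1 push 3 @ unit cost 24 (adds 72)
total cost = 306

Minimum cost for 27 units: 306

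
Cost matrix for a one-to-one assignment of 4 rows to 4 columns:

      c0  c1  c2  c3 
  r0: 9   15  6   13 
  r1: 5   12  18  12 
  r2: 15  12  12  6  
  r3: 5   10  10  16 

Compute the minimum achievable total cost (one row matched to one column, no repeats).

Minimum assignment cost: 27

optimal assignment: row0→col2 (cost 6), row1→col0 (cost 5), row2→col3 (cost 6), row3→col1 (cost 10)
total = 6 + 5 + 6 + 10 = 27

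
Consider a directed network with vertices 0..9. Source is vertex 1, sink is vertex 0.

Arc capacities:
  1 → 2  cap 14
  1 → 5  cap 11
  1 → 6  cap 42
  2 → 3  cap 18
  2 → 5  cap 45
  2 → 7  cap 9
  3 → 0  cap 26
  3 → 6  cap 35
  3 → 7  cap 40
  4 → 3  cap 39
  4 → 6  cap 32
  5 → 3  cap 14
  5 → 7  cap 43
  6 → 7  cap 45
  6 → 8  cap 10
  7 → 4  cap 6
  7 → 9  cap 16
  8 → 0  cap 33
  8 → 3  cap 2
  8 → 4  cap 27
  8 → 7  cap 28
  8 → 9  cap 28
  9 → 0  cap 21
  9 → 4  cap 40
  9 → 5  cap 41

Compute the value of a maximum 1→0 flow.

Maximum flow value: 52

augment #1: 1→2→3→0 bottleneck 14, total now 14
augment #2: 1→5→3→0 bottleneck 11, total now 25
augment #3: 1→6→8→0 bottleneck 10, total now 35
augment #4: 1→6→7→9→0 bottleneck 16, total now 51
augment #5: 1→6→7→4→3→0 bottleneck 1, total now 52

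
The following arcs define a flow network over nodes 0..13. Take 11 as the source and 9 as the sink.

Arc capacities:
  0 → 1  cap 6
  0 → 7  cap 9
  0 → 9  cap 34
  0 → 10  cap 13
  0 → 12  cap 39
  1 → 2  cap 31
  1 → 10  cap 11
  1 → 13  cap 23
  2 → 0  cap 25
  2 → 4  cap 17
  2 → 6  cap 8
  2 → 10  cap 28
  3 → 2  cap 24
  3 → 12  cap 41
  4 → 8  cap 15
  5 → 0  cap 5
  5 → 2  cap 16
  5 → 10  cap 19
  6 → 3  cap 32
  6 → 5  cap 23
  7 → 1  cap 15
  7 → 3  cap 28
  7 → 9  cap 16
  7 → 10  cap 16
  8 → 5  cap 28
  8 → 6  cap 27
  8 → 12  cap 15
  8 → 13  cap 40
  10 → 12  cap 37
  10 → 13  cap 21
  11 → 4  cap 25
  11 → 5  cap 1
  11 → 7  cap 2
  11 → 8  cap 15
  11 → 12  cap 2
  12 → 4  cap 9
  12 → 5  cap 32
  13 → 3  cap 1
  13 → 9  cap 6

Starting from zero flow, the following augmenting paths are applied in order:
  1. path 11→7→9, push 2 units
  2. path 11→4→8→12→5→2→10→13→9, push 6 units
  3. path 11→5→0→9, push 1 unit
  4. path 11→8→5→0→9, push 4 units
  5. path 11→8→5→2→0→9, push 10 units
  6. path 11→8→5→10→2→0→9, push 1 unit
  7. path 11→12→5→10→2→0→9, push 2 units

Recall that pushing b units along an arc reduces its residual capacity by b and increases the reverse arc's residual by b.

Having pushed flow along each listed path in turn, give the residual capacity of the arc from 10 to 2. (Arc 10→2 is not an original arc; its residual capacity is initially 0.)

Residual capacity of (10,2): 3

after path 1 (11→7→9, push 2): res(10,2)=0
after path 2 (11→4→8→12→5→2→10→13→9, push 6): res(10,2)=6
after path 3 (11→5→0→9, push 1): res(10,2)=6
after path 4 (11→8→5→0→9, push 4): res(10,2)=6
after path 5 (11→8→5→2→0→9, push 10): res(10,2)=6
after path 6 (11→8→5→10→2→0→9, push 1): res(10,2)=5
after path 7 (11→12→5→10→2→0→9, push 2): res(10,2)=3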